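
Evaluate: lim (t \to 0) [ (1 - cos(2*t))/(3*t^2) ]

2/3

Substitution gives 0/0.
Use (1 − cos u)/u² → 1/2 with u = 2t: the limit is 2²/(2·3) = 2/3.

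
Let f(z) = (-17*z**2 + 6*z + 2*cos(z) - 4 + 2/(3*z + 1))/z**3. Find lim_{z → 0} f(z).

-54

Substitution gives 0/0; apply L'Hôpital's rule 3 times.
After differentiating numerator and denominator 3 times the quotient is (2*sin(z) - 324/(3*z + 1)^4)/(6); at z = 0 this is -54.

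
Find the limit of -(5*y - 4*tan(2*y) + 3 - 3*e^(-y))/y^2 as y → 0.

Substitution gives 0/0 (the numerator vanishes to order 2).
Expand each term to order y^2: the coefficient of y^2 in -3·e^(-y) is -3/2 and in -4·tan(2y) is 0.
Lower-order terms cancel with the polynomial part, so the numerator is (-3/2)·y^2 + o(y^2), and the limit is (-3/2)/(-1) = 3/2.

3/2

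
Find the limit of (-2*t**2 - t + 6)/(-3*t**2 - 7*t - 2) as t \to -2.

7/5

Direct substitution gives 0/0, so factor. Both numerator and denominator have (t + 2) as a factor.
After cancelling, the expression reduces to (3 - 2*t)/(-3*t - 1).
Substituting t = -2 gives 7/5.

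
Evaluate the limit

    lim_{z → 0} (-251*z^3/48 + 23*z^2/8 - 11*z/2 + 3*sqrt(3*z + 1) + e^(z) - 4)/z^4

-3629/384

Substitution gives 0/0 (the numerator vanishes to order 4).
Expand each term to order z^4: the coefficient of z^4 in e^(z) is 1/24 and in 3·√(1 + 3z) is -1215/128.
Lower-order terms cancel with the polynomial part, so the numerator is (-3629/384)·z^4 + o(z^4), and the limit is (-3629/384)/(1) = -3629/384.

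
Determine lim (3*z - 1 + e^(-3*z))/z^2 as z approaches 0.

Direct substitution gives 0/0.
Apply L'Hôpital: lim (3 - 3*e^(-3*z))/(2*z), still 0/0.
After 2 applications of L'Hôpital's rule the quotient is (9*e^(-3*z))/(2); substituting z = 0 gives 9/2.

9/2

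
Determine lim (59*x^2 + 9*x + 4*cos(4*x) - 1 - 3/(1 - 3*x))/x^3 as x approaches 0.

-81

Substitution gives 0/0 (the numerator vanishes to order 3).
Expand each term to order x^3: the coefficient of x^3 in 4·cos(4x) is 0 and in -3·1/(1 - 3x) is -81.
Lower-order terms cancel with the polynomial part, so the numerator is (-81)·x^3 + o(x^3), and the limit is (-81)/(1) = -81.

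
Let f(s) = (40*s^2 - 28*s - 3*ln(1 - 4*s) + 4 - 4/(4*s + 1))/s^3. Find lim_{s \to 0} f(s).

Substitution gives 0/0; apply L'Hôpital's rule 3 times.
After differentiating numerator and denominator 3 times the quotient is (1536/(4*s + 1)^4 - 384/(4*s - 1)^3)/(6); at s = 0 this is 320.

320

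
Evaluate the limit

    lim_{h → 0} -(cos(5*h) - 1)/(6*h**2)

25/12

Direct substitution gives 0/0.
Apply L'Hôpital: lim (-5*sin(5*h))/(-12*h), still 0/0.
After 2 applications of L'Hôpital's rule the quotient is (-25*cos(5*h))/(-12); substituting h = 0 gives 25/12.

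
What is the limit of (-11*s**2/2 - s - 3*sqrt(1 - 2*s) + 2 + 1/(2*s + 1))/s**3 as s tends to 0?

-13/2

Substitution gives 0/0 (the numerator vanishes to order 3).
Expand each term to order s^3: the coefficient of s^3 in 1/(1 + 2s) is -8 and in -3·√(1 - 2s) is 3/2.
Lower-order terms cancel with the polynomial part, so the numerator is (-13/2)·s^3 + o(s^3), and the limit is (-13/2)/(1) = -13/2.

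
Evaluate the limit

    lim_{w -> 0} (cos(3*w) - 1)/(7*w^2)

-9/14

Direct substitution gives 0/0.
Apply L'Hôpital: lim (-3*sin(3*w))/(14*w), still 0/0.
After 2 applications of L'Hôpital's rule the quotient is (-9*cos(3*w))/(14); substituting w = 0 gives -9/14.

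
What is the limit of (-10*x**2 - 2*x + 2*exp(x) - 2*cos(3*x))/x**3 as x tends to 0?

1/3

Substitution gives 0/0; apply L'Hôpital's rule 3 times.
After differentiating numerator and denominator 3 times the quotient is (2*e^(x) - 54*sin(3*x))/(6); at x = 0 this is 1/3.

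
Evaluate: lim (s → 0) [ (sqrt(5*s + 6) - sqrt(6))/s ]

Substitution gives 0/0. Multiply numerator and denominator by the conjugate √(6 + 5s) + √6.
The numerator becomes (6 + 5s) − 6 = 5s, so the expression simplifies to 5/(√(6 + 5s) + √6).
Letting s → 0 gives 5/(2√6) = 5*√(6)/12.

5*√(6)/12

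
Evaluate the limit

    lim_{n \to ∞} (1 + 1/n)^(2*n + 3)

e^(2)

Write it as [(1 + 1/n)^n]^(2) · (1 + 1/n)^(3). The bracketed term tends to e^(1) and the second factor to 1, so the limit is e^(2).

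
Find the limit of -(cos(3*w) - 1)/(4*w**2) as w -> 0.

9/8

Direct substitution gives 0/0.
Apply L'Hôpital: lim (-3*sin(3*w))/(-8*w), still 0/0.
After 2 applications of L'Hôpital's rule the quotient is (-9*cos(3*w))/(-8); substituting w = 0 gives 9/8.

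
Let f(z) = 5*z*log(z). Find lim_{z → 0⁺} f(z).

This is a 0·(−∞) form. Rewrite as 5·ln(z) / z^(−1) and apply L'Hôpital:
the derivative quotient is 5·(1/z) / (−1·z^(−2)) = (-5/1)·z^1 → 0.

0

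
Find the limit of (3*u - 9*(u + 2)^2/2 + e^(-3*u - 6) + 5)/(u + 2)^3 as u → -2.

Direct substitution gives 0/0.
Apply L'Hôpital: lim (-9*u - 3*e^(-3*u - 6) - 15)/(3*(u + 2)^2), still 0/0.
Apply L'Hôpital: lim (9*e^(-3*u - 6) - 9)/(6*u + 12), still 0/0.
After 3 applications of L'Hôpital's rule the quotient is (-27*e^(-3*u - 6))/(6); substituting u = -2 gives -9/2.

-9/2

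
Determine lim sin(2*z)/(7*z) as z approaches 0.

Substitution gives 0/0.
Write it as (2/7)·sin(2z)/(2z); since sin(u)/u → 1, the limit is 2/7.

2/7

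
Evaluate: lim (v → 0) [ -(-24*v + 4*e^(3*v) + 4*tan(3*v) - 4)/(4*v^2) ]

Substitution gives 0/0; apply L'Hôpital's rule 2 times.
After differentiating numerator and denominator 2 times the quotient is (36*e^(3*v) + 72*sin(3*v)/cos(3*v)^3)/(-8); at v = 0 this is -9/2.

-9/2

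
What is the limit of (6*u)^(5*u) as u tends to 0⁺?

Base → 0⁺ and exponent → 0⁺: a 0^0 form.
Take logs: 5u·ln(6u). This is 0·(−∞); rewriting as ln(6u)/(1/(5u)) and applying L'Hôpital gives 0.
Hence the limit is e^0 = 1.

1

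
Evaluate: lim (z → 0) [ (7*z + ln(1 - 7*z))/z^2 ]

-49/2

Direct substitution gives 0/0.
Apply L'Hôpital: lim (7 - 7/(1 - 7*z))/(2*z), still 0/0.
After 2 applications of L'Hôpital's rule the quotient is (-49/(1 - 7*z)^2)/(2); substituting z = 0 gives -49/2.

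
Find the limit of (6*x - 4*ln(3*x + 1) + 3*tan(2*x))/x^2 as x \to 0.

Substitution gives 0/0; apply L'Hôpital's rule 2 times.
After differentiating numerator and denominator 2 times the quotient is (24*tan(2*x)/cos(2*x)^2 + 36/(3*x + 1)^2)/(2); at x = 0 this is 18.

18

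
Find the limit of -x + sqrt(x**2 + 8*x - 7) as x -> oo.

4

An ∞ − ∞ form. Rationalising with the conjugate, the difference becomes (8x - 7) / (√(x^2 + 8*x - 7) + x).
For large x the denominator behaves like 2·x, so the quotient tends to 8/2 = 4.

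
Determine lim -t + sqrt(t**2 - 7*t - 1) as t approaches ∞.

-7/2

An ∞ − ∞ form. Rationalising with the conjugate, the difference becomes (-7t - 1) / (√(t^2 - 7*t - 1) + t).
For large t the denominator behaves like 2·t, so the quotient tends to -7/2 = -7/2.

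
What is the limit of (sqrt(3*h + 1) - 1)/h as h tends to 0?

Substitution gives 0/0. Multiply numerator and denominator by the conjugate √(1 + 3h) + √1.
The numerator becomes (1 + 3h) − 1 = 3h, so the expression simplifies to 3/(√(1 + 3h) + √1).
Letting h → 0 gives 3/(2√1) = 3/2.

3/2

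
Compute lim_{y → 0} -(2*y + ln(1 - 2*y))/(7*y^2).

Direct substitution gives 0/0.
Apply L'Hôpital: lim (2 - 2/(1 - 2*y))/(-14*y), still 0/0.
After 2 applications of L'Hôpital's rule the quotient is (-4/(1 - 2*y)^2)/(-14); substituting y = 0 gives 2/7.

2/7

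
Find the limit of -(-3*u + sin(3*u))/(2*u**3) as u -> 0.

9/4

Direct substitution gives 0/0.
Apply L'Hôpital: lim (3*cos(3*u) - 3)/(-6*u^2), still 0/0.
Apply L'Hôpital: lim (-9*sin(3*u))/(-12*u), still 0/0.
After 3 applications of L'Hôpital's rule the quotient is (-27*cos(3*u))/(-12); substituting u = 0 gives 9/4.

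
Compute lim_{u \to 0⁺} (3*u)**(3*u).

1

Base → 0⁺ and exponent → 0⁺: a 0^0 form.
Take logs: 3u·ln(3u). This is 0·(−∞); rewriting as ln(3u)/(1/(3u)) and applying L'Hôpital gives 0.
Hence the limit is e^0 = 1.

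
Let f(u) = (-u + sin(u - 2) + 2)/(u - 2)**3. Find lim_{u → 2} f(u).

-1/6

Direct substitution gives 0/0.
Apply L'Hôpital: lim (cos(u - 2) - 1)/(3*(u - 2)^2), still 0/0.
Apply L'Hôpital: lim (-sin(u - 2))/(6*u - 12), still 0/0.
After 3 applications of L'Hôpital's rule the quotient is (-cos(u - 2))/(6); substituting u = 2 gives -1/6.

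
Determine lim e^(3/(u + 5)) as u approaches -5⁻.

0

As u → -5⁻, 3/(u + 5) → −∞, so e^(3/(u + 5)) → 0.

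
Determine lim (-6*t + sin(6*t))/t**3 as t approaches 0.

Direct substitution gives 0/0.
Apply L'Hôpital: lim (6*cos(6*t) - 6)/(3*t^2), still 0/0.
Apply L'Hôpital: lim (-36*sin(6*t))/(6*t), still 0/0.
After 3 applications of L'Hôpital's rule the quotient is (-216*cos(6*t))/(6); substituting t = 0 gives -36.

-36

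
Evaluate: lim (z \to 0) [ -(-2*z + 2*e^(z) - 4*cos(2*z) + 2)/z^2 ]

Substitution gives 0/0; apply L'Hôpital's rule 2 times.
After differentiating numerator and denominator 2 times the quotient is (2*e^(z) + 16*cos(2*z))/(-2); at z = 0 this is -9.

-9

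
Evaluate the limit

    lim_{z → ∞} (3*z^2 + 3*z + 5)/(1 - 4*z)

The numerator has higher degree (2 > 1); the quotient behaves like (3/(-4))·z^1 for large |z|.
As z → +∞ this diverges to -∞.

-∞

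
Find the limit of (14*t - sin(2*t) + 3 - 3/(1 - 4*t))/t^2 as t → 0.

Substitution gives 0/0; apply L'Hôpital's rule 2 times.
After differentiating numerator and denominator 2 times the quotient is (4*sin(2*t) + 96/(4*t - 1)^3)/(2); at t = 0 this is -48.

-48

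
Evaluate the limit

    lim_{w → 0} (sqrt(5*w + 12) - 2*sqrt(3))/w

Substitution gives 0/0. Multiply numerator and denominator by the conjugate √(12 + 5w) + √12.
The numerator becomes (12 + 5w) − 12 = 5w, so the expression simplifies to 5/(√(12 + 5w) + √12).
Letting w → 0 gives 5/(2√12) = 5*√(3)/12.

5*√(3)/12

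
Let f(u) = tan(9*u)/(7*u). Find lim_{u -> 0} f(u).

9/7

Substitution gives 0/0.
Since tan(θ)/θ → 1 as θ → 0, tan(9u)/(9u) → 1 and the limit is 9/7.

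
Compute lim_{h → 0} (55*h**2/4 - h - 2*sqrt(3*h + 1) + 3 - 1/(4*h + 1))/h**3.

Substitution gives 0/0 (the numerator vanishes to order 3).
Expand each term to order h^3: the coefficient of h^3 in -2·√(1 + 3h) is -27/8 and in −1/(1 + 4h) is 64.
Lower-order terms cancel with the polynomial part, so the numerator is (485/8)·h^3 + o(h^3), and the limit is (485/8)/(1) = 485/8.

485/8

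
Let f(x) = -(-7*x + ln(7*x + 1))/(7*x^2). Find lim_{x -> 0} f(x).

7/2

Direct substitution gives 0/0.
Apply L'Hôpital: lim (-7 + 7/(7*x + 1))/(-14*x), still 0/0.
After 2 applications of L'Hôpital's rule the quotient is (-49/(7*x + 1)^2)/(-14); substituting x = 0 gives 7/2.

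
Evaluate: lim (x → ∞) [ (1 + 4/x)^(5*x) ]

The base → 1 and the exponent → ∞: a 1^∞ form.
Take logarithms: (5x)·ln(1 + 4/x). Since ln(1+u) ~ u for small u, this behaves like (5x)·(4/x) → 20.
So the limit is e^(20).

e^(20)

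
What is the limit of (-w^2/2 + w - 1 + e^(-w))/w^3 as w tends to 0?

-1/6

Direct substitution gives 0/0.
Apply L'Hôpital: lim (-w + 1 - e^(-w))/(3*w^2), still 0/0.
Apply L'Hôpital: lim (-1 + e^(-w))/(6*w), still 0/0.
After 3 applications of L'Hôpital's rule the quotient is (-e^(-w))/(6); substituting w = 0 gives -1/6.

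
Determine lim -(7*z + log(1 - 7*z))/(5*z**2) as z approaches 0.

Direct substitution gives 0/0.
Apply L'Hôpital: lim (7 - 7/(1 - 7*z))/(-10*z), still 0/0.
After 2 applications of L'Hôpital's rule the quotient is (-49/(1 - 7*z)^2)/(-10); substituting z = 0 gives 49/10.

49/10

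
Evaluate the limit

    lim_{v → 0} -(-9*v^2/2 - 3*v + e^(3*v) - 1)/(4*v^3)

-9/8

Direct substitution gives 0/0.
Apply L'Hôpital: lim (-9*v + 3*e^(3*v) - 3)/(-12*v^2), still 0/0.
Apply L'Hôpital: lim (9*e^(3*v) - 9)/(-24*v), still 0/0.
After 3 applications of L'Hôpital's rule the quotient is (27*e^(3*v))/(-24); substituting v = 0 gives -9/8.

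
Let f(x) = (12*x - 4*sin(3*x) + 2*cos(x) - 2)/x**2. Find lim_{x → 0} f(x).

Substitution gives 0/0; apply L'Hôpital's rule 2 times.
After differentiating numerator and denominator 2 times the quotient is (36*sin(3*x) - 2*cos(x))/(2); at x = 0 this is -1.

-1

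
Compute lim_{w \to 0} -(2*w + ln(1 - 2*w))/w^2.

Direct substitution gives 0/0.
Apply L'Hôpital: lim (2 - 2/(1 - 2*w))/(-2*w), still 0/0.
After 2 applications of L'Hôpital's rule the quotient is (-4/(1 - 2*w)^2)/(-2); substituting w = 0 gives 2.

2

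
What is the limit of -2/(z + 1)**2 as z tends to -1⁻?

As z → -1⁻, (z + 1) → 0⁻, so (z + 1)^2 → 0⁺ and -2/(z + 1)^2 → -∞.

-∞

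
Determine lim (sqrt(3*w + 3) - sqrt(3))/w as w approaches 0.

A 0/0 form; rationalise with √(3 + 3w) + √3. This collapses the numerator to 3w, leaving 3/(√(3 + 3w) + √3) → 3/(2√3) = √(3)/2.

√(3)/2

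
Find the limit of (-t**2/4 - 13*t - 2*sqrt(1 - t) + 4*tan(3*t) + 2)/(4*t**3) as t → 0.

289/32

Substitution gives 0/0 (the numerator vanishes to order 3).
Expand each term to order t^3: the coefficient of t^3 in -2·√(1 - t) is 1/8 and in 4·tan(3t) is 36.
Lower-order terms cancel with the polynomial part, so the numerator is (289/8)·t^3 + o(t^3), and the limit is (289/8)/(4) = 289/32.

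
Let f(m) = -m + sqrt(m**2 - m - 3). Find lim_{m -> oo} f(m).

An ∞ − ∞ form. Rationalising with the conjugate, the difference becomes (-m - 3) / (√(m^2 - m - 3) + m).
For large m the denominator behaves like 2·m, so the quotient tends to -1/2 = -1/2.

-1/2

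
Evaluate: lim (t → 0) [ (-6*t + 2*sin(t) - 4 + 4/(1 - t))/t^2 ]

Substitution gives 0/0 (the numerator vanishes to order 2).
Expand each term to order t^2: the coefficient of t^2 in 4·1/(1 - t) is 4 and in 2·sin(t) is 0.
Lower-order terms cancel with the polynomial part, so the numerator is (4)·t^2 + o(t^2), and the limit is (4)/(1) = 4.

4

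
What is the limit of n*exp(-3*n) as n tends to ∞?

Write as n^1/e^{3n}, an ∞/∞ form.
Exponential growth dominates any polynomial, so repeated L'Hôpital (or the standard result) gives 0.

0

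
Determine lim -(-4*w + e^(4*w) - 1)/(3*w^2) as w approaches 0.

Direct substitution gives 0/0.
Apply L'Hôpital: lim (4*e^(4*w) - 4)/(-6*w), still 0/0.
After 2 applications of L'Hôpital's rule the quotient is (16*e^(4*w))/(-6); substituting w = 0 gives -8/3.

-8/3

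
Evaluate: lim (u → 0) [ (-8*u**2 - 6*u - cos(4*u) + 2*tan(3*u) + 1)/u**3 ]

Substitution gives 0/0 (the numerator vanishes to order 3).
Expand each term to order u^3: the coefficient of u^3 in 2·tan(3u) is 18 and in −cos(4u) is 0.
Lower-order terms cancel with the polynomial part, so the numerator is (18)·u^3 + o(u^3), and the limit is (18)/(1) = 18.

18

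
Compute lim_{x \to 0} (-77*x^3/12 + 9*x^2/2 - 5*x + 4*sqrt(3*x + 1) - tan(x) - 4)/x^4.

Substitution gives 0/0; apply L'Hôpital's rule 4 times.
After differentiating numerator and denominator 4 times the quotient is (8*tan(x)/cos(x)^2 - 24*tan(x)/cos(x)^4 - 1215/(4*(3*x + 1)^(7/2)))/(24); at x = 0 this is -405/32.

-405/32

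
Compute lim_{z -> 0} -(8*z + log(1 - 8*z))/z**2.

32

Direct substitution gives 0/0.
Apply L'Hôpital: lim (8 - 8/(1 - 8*z))/(-2*z), still 0/0.
After 2 applications of L'Hôpital's rule the quotient is (-64/(1 - 8*z)^2)/(-2); substituting z = 0 gives 32.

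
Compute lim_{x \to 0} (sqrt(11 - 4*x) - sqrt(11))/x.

A 0/0 form; rationalise with √(11 - 4x) + √11. This collapses the numerator to -4x, leaving -4/(√(11 - 4x) + √11) → -4/(2√11) = -2*√(11)/11.

-2*√(11)/11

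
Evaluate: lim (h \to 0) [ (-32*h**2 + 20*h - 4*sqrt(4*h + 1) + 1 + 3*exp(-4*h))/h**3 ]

-48

Substitution gives 0/0; apply L'Hôpital's rule 3 times.
After differentiating numerator and denominator 3 times the quotient is (-192*e^(-4*h) - 96/(4*h + 1)^(5/2))/(6); at h = 0 this is -48.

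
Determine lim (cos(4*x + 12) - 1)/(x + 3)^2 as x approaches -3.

-8

Direct substitution gives 0/0.
Apply L'Hôpital: lim (-4*sin(4*x + 12))/(2*x + 6), still 0/0.
After 2 applications of L'Hôpital's rule the quotient is (-16*cos(4*x + 12))/(2); substituting x = -3 gives -8.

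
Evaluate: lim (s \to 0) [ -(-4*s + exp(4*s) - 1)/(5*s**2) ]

Direct substitution gives 0/0.
Apply L'Hôpital: lim (4*e^(4*s) - 4)/(-10*s), still 0/0.
After 2 applications of L'Hôpital's rule the quotient is (16*e^(4*s))/(-10); substituting s = 0 gives -8/5.

-8/5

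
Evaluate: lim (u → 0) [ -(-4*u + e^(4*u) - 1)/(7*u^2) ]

-8/7

Direct substitution gives 0/0.
Apply L'Hôpital: lim (4*e^(4*u) - 4)/(-14*u), still 0/0.
After 2 applications of L'Hôpital's rule the quotient is (16*e^(4*u))/(-14); substituting u = 0 gives -8/7.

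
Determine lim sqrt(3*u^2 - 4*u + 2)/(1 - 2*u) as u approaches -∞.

For large |u|, √(3*u^2 - 4*u + 2) ≈ √3·|u| and the denominator ≈ -2u.
Since u → −∞, |u| = −u, giving −√3/(-2) = √(3)/2.

√(3)/2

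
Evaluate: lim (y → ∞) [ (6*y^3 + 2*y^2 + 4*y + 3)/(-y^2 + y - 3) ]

The numerator has higher degree (3 > 2); the quotient behaves like (6/(-1))·y^1 for large |y|.
As y → +∞ this diverges to -∞.

-∞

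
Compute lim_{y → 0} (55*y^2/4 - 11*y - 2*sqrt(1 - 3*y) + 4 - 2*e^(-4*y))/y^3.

Substitution gives 0/0; apply L'Hôpital's rule 3 times.
After differentiating numerator and denominator 3 times the quotient is (128*e^(-4*y) + 81/(4*(1 - 3*y)^(5/2)))/(6); at y = 0 this is 593/24.

593/24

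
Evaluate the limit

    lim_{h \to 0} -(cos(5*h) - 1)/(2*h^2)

25/4

Direct substitution gives 0/0.
Apply L'Hôpital: lim (-5*sin(5*h))/(-4*h), still 0/0.
After 2 applications of L'Hôpital's rule the quotient is (-25*cos(5*h))/(-4); substituting h = 0 gives 25/4.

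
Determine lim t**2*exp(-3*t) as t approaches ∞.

Write as t^2/e^{3t}, an ∞/∞ form.
Exponential growth dominates any polynomial, so repeated L'Hôpital (or the standard result) gives 0.

0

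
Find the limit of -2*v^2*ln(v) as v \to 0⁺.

0

This is a 0·(−∞) form. Rewrite as -2·ln(v) / v^(−2) and apply L'Hôpital:
the derivative quotient is -2·(1/v) / (−2·v^(−3)) = (2/2)·v^2 → 0.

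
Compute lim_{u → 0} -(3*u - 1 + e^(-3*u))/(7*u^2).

Direct substitution gives 0/0.
Apply L'Hôpital: lim (3 - 3*e^(-3*u))/(-14*u), still 0/0.
After 2 applications of L'Hôpital's rule the quotient is (9*e^(-3*u))/(-14); substituting u = 0 gives -9/14.

-9/14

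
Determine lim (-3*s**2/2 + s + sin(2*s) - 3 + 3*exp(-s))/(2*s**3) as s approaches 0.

Substitution gives 0/0; apply L'Hôpital's rule 3 times.
After differentiating numerator and denominator 3 times the quotient is (-8*cos(2*s) - 3*e^(-s))/(12); at s = 0 this is -11/12.

-11/12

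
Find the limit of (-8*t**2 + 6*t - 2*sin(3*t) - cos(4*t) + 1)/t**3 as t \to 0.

9

Substitution gives 0/0; apply L'Hôpital's rule 3 times.
After differentiating numerator and denominator 3 times the quotient is (-64*sin(4*t) + 54*cos(3*t))/(6); at t = 0 this is 9.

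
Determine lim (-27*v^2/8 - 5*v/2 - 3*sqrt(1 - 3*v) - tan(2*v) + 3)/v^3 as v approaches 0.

Substitution gives 0/0; apply L'Hôpital's rule 3 times.
After differentiating numerator and denominator 3 times the quotient is (-32*tan(2*v)^2/cos(2*v)^2 - 16/cos(2*v)^4 + 243/(8*(1 - 3*v)^(5/2)))/(6); at v = 0 this is 115/48.

115/48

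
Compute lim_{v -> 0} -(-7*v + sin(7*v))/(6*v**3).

Direct substitution gives 0/0.
Apply L'Hôpital: lim (7*cos(7*v) - 7)/(-18*v^2), still 0/0.
Apply L'Hôpital: lim (-49*sin(7*v))/(-36*v), still 0/0.
After 3 applications of L'Hôpital's rule the quotient is (-343*cos(7*v))/(-36); substituting v = 0 gives 343/36.

343/36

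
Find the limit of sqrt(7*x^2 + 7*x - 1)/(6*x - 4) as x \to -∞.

For large |x|, √(7*x^2 + 7*x - 1) ≈ √7·|x| and the denominator ≈ 6x.
Since x → −∞, |x| = −x, giving −√7/(6) = -√(7)/6.

-√(7)/6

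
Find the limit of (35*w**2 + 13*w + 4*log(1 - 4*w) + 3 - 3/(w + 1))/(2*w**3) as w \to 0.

Substitution gives 0/0; apply L'Hôpital's rule 3 times.
After differentiating numerator and denominator 3 times the quotient is (512/(4*w - 1)^3 + 18/(w + 1)^4)/(12); at w = 0 this is -247/6.

-247/6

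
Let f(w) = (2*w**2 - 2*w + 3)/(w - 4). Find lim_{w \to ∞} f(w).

The numerator has higher degree (2 > 1); the quotient behaves like (2/(1))·w^1 for large |w|.
As w → +∞ this diverges to ∞.

∞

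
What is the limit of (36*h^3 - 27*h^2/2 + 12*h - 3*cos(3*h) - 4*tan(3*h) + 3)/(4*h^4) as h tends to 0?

-81/32

Substitution gives 0/0; apply L'Hôpital's rule 4 times.
After differentiating numerator and denominator 4 times the quotient is (-243*cos(3*h) - 7776*tan(3*h)^5 - 12960*tan(3*h)^3 - 5184*tan(3*h))/(96); at h = 0 this is -81/32.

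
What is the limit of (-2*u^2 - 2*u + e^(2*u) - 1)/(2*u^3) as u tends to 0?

2/3

Direct substitution gives 0/0.
Apply L'Hôpital: lim (-4*u + 2*e^(2*u) - 2)/(6*u^2), still 0/0.
Apply L'Hôpital: lim (4*e^(2*u) - 4)/(12*u), still 0/0.
After 3 applications of L'Hôpital's rule the quotient is (8*e^(2*u))/(12); substituting u = 0 gives 2/3.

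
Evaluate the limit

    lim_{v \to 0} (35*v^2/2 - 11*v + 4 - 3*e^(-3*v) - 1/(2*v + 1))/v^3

Substitution gives 0/0; apply L'Hôpital's rule 3 times.
After differentiating numerator and denominator 3 times the quotient is (81*e^(-3*v) + 48/(2*v + 1)^4)/(6); at v = 0 this is 43/2.

43/2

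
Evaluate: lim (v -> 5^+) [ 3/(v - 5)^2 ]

∞

As v → 5⁺, (v - 5) → 0⁺, so (v - 5)^2 → 0⁺ and 3/(v - 5)^2 → ∞.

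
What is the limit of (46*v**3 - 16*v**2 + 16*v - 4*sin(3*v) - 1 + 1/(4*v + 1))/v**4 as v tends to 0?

Substitution gives 0/0 (the numerator vanishes to order 4).
Expand each term to order v^4: the coefficient of v^4 in -4·sin(3v) is 0 and in 1/(1 + 4v) is 256.
Lower-order terms cancel with the polynomial part, so the numerator is (256)·v^4 + o(v^4), and the limit is (256)/(1) = 256.

256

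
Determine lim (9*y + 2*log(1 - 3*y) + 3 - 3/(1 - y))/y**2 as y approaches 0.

Substitution gives 0/0; apply L'Hôpital's rule 2 times.
After differentiating numerator and denominator 2 times the quotient is (-18/(3*y - 1)^2 + 6/(y - 1)^3)/(2); at y = 0 this is -12.

-12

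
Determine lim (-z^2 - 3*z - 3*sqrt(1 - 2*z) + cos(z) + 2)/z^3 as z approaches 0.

Substitution gives 0/0 (the numerator vanishes to order 3).
Expand each term to order z^3: the coefficient of z^3 in -3·√(1 - 2z) is 3/2 and in cos(z) is 0.
Lower-order terms cancel with the polynomial part, so the numerator is (3/2)·z^3 + o(z^3), and the limit is (3/2)/(1) = 3/2.

3/2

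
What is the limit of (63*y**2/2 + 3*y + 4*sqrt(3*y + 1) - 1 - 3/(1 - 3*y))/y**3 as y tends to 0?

-297/4

Substitution gives 0/0 (the numerator vanishes to order 3).
Expand each term to order y^3: the coefficient of y^3 in 4·√(1 + 3y) is 27/4 and in -3·1/(1 - 3y) is -81.
Lower-order terms cancel with the polynomial part, so the numerator is (-297/4)·y^3 + o(y^3), and the limit is (-297/4)/(1) = -297/4.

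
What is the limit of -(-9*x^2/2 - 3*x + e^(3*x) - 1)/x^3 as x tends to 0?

-9/2

Direct substitution gives 0/0.
Apply L'Hôpital: lim (-9*x + 3*e^(3*x) - 3)/(-3*x^2), still 0/0.
Apply L'Hôpital: lim (9*e^(3*x) - 9)/(-6*x), still 0/0.
After 3 applications of L'Hôpital's rule the quotient is (27*e^(3*x))/(-6); substituting x = 0 gives -9/2.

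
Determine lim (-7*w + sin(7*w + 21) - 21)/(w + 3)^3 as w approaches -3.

Direct substitution gives 0/0.
Apply L'Hôpital: lim (7*cos(7*w + 21) - 7)/(3*(w + 3)^2), still 0/0.
Apply L'Hôpital: lim (-49*sin(7*w + 21))/(6*w + 18), still 0/0.
After 3 applications of L'Hôpital's rule the quotient is (-343*cos(7*w + 21))/(6); substituting w = -3 gives -343/6.

-343/6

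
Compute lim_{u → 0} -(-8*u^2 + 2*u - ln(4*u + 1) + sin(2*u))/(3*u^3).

Substitution gives 0/0 (the numerator vanishes to order 3).
Expand each term to order u^3: the coefficient of u^3 in sin(2u) is -4/3 and in −ln(1 + 4u) is -64/3.
Lower-order terms cancel with the polynomial part, so the numerator is (-68/3)·u^3 + o(u^3), and the limit is (-68/3)/(-3) = 68/9.

68/9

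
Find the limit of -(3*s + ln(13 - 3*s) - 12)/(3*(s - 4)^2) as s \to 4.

Direct substitution gives 0/0.
Apply L'Hôpital: lim (3 - 3/(13 - 3*s))/(24 - 6*s), still 0/0.
After 2 applications of L'Hôpital's rule the quotient is (-9/(13 - 3*s)^2)/(-6); substituting s = 4 gives 3/2.

3/2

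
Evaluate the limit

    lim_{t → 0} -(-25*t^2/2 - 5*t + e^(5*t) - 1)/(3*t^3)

-125/18

Direct substitution gives 0/0.
Apply L'Hôpital: lim (-25*t + 5*e^(5*t) - 5)/(-9*t^2), still 0/0.
Apply L'Hôpital: lim (25*e^(5*t) - 25)/(-18*t), still 0/0.
After 3 applications of L'Hôpital's rule the quotient is (125*e^(5*t))/(-18); substituting t = 0 gives -125/18.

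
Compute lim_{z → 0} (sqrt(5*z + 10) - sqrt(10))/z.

A 0/0 form; rationalise with √(10 + 5z) + √10. This collapses the numerator to 5z, leaving 5/(√(10 + 5z) + √10) → 5/(2√10) = √(10)/4.

√(10)/4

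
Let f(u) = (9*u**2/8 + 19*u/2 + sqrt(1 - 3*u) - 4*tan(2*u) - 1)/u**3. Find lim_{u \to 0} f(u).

-593/48

Substitution gives 0/0 (the numerator vanishes to order 3).
Expand each term to order u^3: the coefficient of u^3 in -4·tan(2u) is -32/3 and in √(1 - 3u) is -27/16.
Lower-order terms cancel with the polynomial part, so the numerator is (-593/48)·u^3 + o(u^3), and the limit is (-593/48)/(1) = -593/48.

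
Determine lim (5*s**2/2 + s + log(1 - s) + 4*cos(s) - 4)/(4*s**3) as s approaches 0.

Substitution gives 0/0 (the numerator vanishes to order 3).
Expand each term to order s^3: the coefficient of s^3 in 4·cos(s) is 0 and in ln(1 - s) is -1/3.
Lower-order terms cancel with the polynomial part, so the numerator is (-1/3)·s^3 + o(s^3), and the limit is (-1/3)/(4) = -1/12.

-1/12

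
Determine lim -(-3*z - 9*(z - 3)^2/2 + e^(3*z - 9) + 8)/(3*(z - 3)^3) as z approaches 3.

-3/2

Direct substitution gives 0/0.
Apply L'Hôpital: lim (-9*z + 3*e^(3*z - 9) + 24)/(-9*(z - 3)^2), still 0/0.
Apply L'Hôpital: lim (9*e^(3*z - 9) - 9)/(54 - 18*z), still 0/0.
After 3 applications of L'Hôpital's rule the quotient is (27*e^(3*z - 9))/(-18); substituting z = 3 gives -3/2.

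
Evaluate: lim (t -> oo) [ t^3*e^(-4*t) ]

0

Write as t^3/e^{4t}, an ∞/∞ form.
Exponential growth dominates any polynomial, so repeated L'Hôpital (or the standard result) gives 0.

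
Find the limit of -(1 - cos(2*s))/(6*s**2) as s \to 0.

Substitution gives 0/0.
Use (1 − cos u)/u² → 1/2 with u = 2s: the limit is 2²/(2·(-6)) = -1/3.

-1/3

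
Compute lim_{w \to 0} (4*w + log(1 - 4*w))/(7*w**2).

-8/7

Direct substitution gives 0/0.
Apply L'Hôpital: lim (4 - 4/(1 - 4*w))/(14*w), still 0/0.
After 2 applications of L'Hôpital's rule the quotient is (-16/(1 - 4*w)^2)/(14); substituting w = 0 gives -8/7.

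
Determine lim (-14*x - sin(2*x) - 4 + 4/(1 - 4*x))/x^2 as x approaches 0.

Substitution gives 0/0 (the numerator vanishes to order 2).
Expand each term to order x^2: the coefficient of x^2 in 4·1/(1 - 4x) is 64 and in −sin(2x) is 0.
Lower-order terms cancel with the polynomial part, so the numerator is (64)·x^2 + o(x^2), and the limit is (64)/(1) = 64.

64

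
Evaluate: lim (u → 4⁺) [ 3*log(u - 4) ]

As u → 4⁺, u - 4 → 0⁺ and ln(u - 4) → −∞.
Multiplying by 3 gives -∞.

-∞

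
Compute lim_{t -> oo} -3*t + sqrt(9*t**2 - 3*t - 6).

An ∞ − ∞ form. Rationalising with the conjugate, the difference becomes (-3t - 6) / (√(9*t^2 - 3*t - 6) + 3t).
For large t the denominator behaves like 2·3t, so the quotient tends to -3/6 = -1/2.

-1/2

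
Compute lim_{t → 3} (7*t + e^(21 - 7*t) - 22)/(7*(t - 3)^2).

7/2

Direct substitution gives 0/0.
Apply L'Hôpital: lim (7 - 7*e^(21 - 7*t))/(14*t - 42), still 0/0.
After 2 applications of L'Hôpital's rule the quotient is (49*e^(21 - 7*t))/(14); substituting t = 3 gives 7/2.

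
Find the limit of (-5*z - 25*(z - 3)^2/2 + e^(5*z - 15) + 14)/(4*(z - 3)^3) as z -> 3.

Direct substitution gives 0/0.
Apply L'Hôpital: lim (-25*z + 5*e^(5*z - 15) + 70)/(12*(z - 3)^2), still 0/0.
Apply L'Hôpital: lim (25*e^(5*z - 15) - 25)/(24*z - 72), still 0/0.
After 3 applications of L'Hôpital's rule the quotient is (125*e^(5*z - 15))/(24); substituting z = 3 gives 125/24.

125/24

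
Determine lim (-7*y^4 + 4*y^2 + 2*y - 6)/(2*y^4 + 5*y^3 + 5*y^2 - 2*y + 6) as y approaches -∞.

-7/2

Numerator and denominator both have degree 4.
Dividing every term by y^4, all lower-order terms vanish and the limit is the ratio of leading coefficients, -7/(2) = -7/2.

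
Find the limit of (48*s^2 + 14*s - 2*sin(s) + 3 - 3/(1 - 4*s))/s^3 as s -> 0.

Substitution gives 0/0 (the numerator vanishes to order 3).
Expand each term to order s^3: the coefficient of s^3 in -3·1/(1 - 4s) is -192 and in -2·sin(s) is 1/3.
Lower-order terms cancel with the polynomial part, so the numerator is (-575/3)·s^3 + o(s^3), and the limit is (-575/3)/(1) = -575/3.

-575/3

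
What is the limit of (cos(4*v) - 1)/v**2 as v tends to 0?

Direct substitution gives 0/0.
Apply L'Hôpital: lim (-4*sin(4*v))/(2*v), still 0/0.
After 2 applications of L'Hôpital's rule the quotient is (-16*cos(4*v))/(2); substituting v = 0 gives -8.

-8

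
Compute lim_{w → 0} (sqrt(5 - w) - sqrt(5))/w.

A 0/0 form; rationalise with √(5 - w) + √5. This collapses the numerator to -w, leaving -1/(√(5 - w) + √5) → -1/(2√5) = -√(5)/10.

-√(5)/10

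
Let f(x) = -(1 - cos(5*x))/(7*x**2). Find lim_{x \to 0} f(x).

Substitution gives 0/0.
Use (1 − cos u)/u² → 1/2 with u = 5x: the limit is 5²/(2·(-7)) = -25/14.

-25/14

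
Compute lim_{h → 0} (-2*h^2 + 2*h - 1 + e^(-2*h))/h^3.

Direct substitution gives 0/0.
Apply L'Hôpital: lim (-4*h + 2 - 2*e^(-2*h))/(3*h^2), still 0/0.
Apply L'Hôpital: lim (-4 + 4*e^(-2*h))/(6*h), still 0/0.
After 3 applications of L'Hôpital's rule the quotient is (-8*e^(-2*h))/(6); substituting h = 0 gives -4/3.

-4/3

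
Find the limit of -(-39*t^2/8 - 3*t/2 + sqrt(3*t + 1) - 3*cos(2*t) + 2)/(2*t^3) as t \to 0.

-27/32

Substitution gives 0/0 (the numerator vanishes to order 3).
Expand each term to order t^3: the coefficient of t^3 in √(1 + 3t) is 27/16 and in -3·cos(2t) is 0.
Lower-order terms cancel with the polynomial part, so the numerator is (27/16)·t^3 + o(t^3), and the limit is (27/16)/(-2) = -27/32.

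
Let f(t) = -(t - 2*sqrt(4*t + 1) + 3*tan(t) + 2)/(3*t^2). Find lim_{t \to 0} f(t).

-4/3

Substitution gives 0/0; apply L'Hôpital's rule 2 times.
After differentiating numerator and denominator 2 times the quotient is (6*tan(t)/cos(t)^2 + 8/(4*t + 1)^(3/2))/(-6); at t = 0 this is -4/3.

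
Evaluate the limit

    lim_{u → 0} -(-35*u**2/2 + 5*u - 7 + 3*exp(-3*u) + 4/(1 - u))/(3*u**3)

19/6

Substitution gives 0/0 (the numerator vanishes to order 3).
Expand each term to order u^3: the coefficient of u^3 in 3·e^(-3u) is -27/2 and in 4·1/(1 - u) is 4.
Lower-order terms cancel with the polynomial part, so the numerator is (-19/2)·u^3 + o(u^3), and the limit is (-19/2)/(-3) = 19/6.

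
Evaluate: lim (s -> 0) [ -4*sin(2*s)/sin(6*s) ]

-4/3

Substitution gives 0/0.
Divide numerator and denominator by s: sin(2s)/s → 2 and sin(6s)/s → 6, so the limit is -4·2/6 = -4/3.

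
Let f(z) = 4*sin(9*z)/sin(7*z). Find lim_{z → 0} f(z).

Substitution gives 0/0.
Divide numerator and denominator by z: sin(9z)/z → 9 and sin(7z)/z → 7, so the limit is 4·9/7 = 36/7.

36/7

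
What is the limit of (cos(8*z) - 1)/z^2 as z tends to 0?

-32

Direct substitution gives 0/0.
Apply L'Hôpital: lim (-8*sin(8*z))/(2*z), still 0/0.
After 2 applications of L'Hôpital's rule the quotient is (-64*cos(8*z))/(2); substituting z = 0 gives -32.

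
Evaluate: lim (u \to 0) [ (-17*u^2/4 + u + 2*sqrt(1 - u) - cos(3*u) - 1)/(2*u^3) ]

Substitution gives 0/0; apply L'Hôpital's rule 3 times.
After differentiating numerator and denominator 3 times the quotient is (-27*sin(3*u) - 3/(4*(1 - u)^(5/2)))/(12); at u = 0 this is -1/16.

-1/16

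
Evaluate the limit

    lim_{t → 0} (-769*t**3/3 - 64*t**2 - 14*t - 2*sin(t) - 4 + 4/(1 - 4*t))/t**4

Substitution gives 0/0 (the numerator vanishes to order 4).
Expand each term to order t^4: the coefficient of t^4 in -2·sin(t) is 0 and in 4·1/(1 - 4t) is 1024.
Lower-order terms cancel with the polynomial part, so the numerator is (1024)·t^4 + o(t^4), and the limit is (1024)/(1) = 1024.

1024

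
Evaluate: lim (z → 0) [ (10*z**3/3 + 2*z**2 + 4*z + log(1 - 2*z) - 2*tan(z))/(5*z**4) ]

Substitution gives 0/0 (the numerator vanishes to order 4).
Expand each term to order z^4: the coefficient of z^4 in ln(1 - 2z) is -4 and in -2·tan(z) is 0.
Lower-order terms cancel with the polynomial part, so the numerator is (-4)·z^4 + o(z^4), and the limit is (-4)/(5) = -4/5.

-4/5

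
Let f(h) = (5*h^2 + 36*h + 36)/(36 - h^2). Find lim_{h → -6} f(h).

Since h = -6 makes numerator and denominator zero, (h + 6) divides both.
Cancelling it gives (5*h + 6)/(6 - h); now plug in h = -6 to get -2.

-2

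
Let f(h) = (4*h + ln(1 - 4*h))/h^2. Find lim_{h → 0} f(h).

-8

Direct substitution gives 0/0.
Apply L'Hôpital: lim (4 - 4/(1 - 4*h))/(2*h), still 0/0.
After 2 applications of L'Hôpital's rule the quotient is (-16/(1 - 4*h)^2)/(2); substituting h = 0 gives -8.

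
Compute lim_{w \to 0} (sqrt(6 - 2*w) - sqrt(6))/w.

A 0/0 form; rationalise with √(6 - 2w) + √6. This collapses the numerator to -2w, leaving -2/(√(6 - 2w) + √6) → -2/(2√6) = -√(6)/6.

-√(6)/6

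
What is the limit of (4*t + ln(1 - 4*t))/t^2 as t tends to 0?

-8

Direct substitution gives 0/0.
Apply L'Hôpital: lim (4 - 4/(1 - 4*t))/(2*t), still 0/0.
After 2 applications of L'Hôpital's rule the quotient is (-16/(1 - 4*t)^2)/(2); substituting t = 0 gives -8.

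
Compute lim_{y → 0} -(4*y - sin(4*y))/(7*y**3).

Direct substitution gives 0/0.
Apply L'Hôpital: lim (4 - 4*cos(4*y))/(-21*y^2), still 0/0.
Apply L'Hôpital: lim (16*sin(4*y))/(-42*y), still 0/0.
After 3 applications of L'Hôpital's rule the quotient is (64*cos(4*y))/(-42); substituting y = 0 gives -32/21.

-32/21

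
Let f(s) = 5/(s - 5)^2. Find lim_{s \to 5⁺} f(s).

As s → 5⁺, (s - 5) → 0⁺, so (s - 5)^2 → 0⁺ and 5/(s - 5)^2 → ∞.

∞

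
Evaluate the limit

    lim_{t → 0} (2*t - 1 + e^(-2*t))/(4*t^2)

Direct substitution gives 0/0.
Apply L'Hôpital: lim (2 - 2*e^(-2*t))/(8*t), still 0/0.
After 2 applications of L'Hôpital's rule the quotient is (4*e^(-2*t))/(8); substituting t = 0 gives 1/2.

1/2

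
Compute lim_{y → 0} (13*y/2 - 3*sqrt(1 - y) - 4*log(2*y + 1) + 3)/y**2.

67/8

Substitution gives 0/0 (the numerator vanishes to order 2).
Expand each term to order y^2: the coefficient of y^2 in -4·ln(1 + 2y) is 8 and in -3·√(1 - y) is 3/8.
Lower-order terms cancel with the polynomial part, so the numerator is (67/8)·y^2 + o(y^2), and the limit is (67/8)/(1) = 67/8.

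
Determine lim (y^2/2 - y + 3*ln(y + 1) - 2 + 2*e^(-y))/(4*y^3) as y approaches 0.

Substitution gives 0/0 (the numerator vanishes to order 3).
Expand each term to order y^3: the coefficient of y^3 in 3·ln(1 + y) is 1 and in 2·e^(-y) is -1/3.
Lower-order terms cancel with the polynomial part, so the numerator is (2/3)·y^3 + o(y^3), and the limit is (2/3)/(4) = 1/6.

1/6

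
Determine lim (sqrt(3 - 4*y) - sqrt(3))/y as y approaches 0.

A 0/0 form; rationalise with √(3 - 4y) + √3. This collapses the numerator to -4y, leaving -4/(√(3 - 4y) + √3) → -4/(2√3) = -2*√(3)/3.

-2*√(3)/3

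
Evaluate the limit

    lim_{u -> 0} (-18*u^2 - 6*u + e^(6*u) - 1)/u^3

36

Direct substitution gives 0/0.
Apply L'Hôpital: lim (-36*u + 6*e^(6*u) - 6)/(3*u^2), still 0/0.
Apply L'Hôpital: lim (36*e^(6*u) - 36)/(6*u), still 0/0.
After 3 applications of L'Hôpital's rule the quotient is (216*e^(6*u))/(6); substituting u = 0 gives 36.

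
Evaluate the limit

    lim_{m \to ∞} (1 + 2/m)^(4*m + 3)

e^(8)

Write it as [(1 + 2/m)^m]^(4) · (1 + 2/m)^(3). The bracketed term tends to e^(2) and the second factor to 1, so the limit is e^(8).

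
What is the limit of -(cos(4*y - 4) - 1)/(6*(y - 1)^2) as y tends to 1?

Direct substitution gives 0/0.
Apply L'Hôpital: lim (-4*sin(4*y - 4))/(12 - 12*y), still 0/0.
After 2 applications of L'Hôpital's rule the quotient is (-16*cos(4*y - 4))/(-12); substituting y = 1 gives 4/3.

4/3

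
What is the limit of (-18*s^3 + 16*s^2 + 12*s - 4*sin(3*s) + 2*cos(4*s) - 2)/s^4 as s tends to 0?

64/3

Substitution gives 0/0; apply L'Hôpital's rule 4 times.
After differentiating numerator and denominator 4 times the quotient is (-324*sin(3*s) + 512*cos(4*s))/(24); at s = 0 this is 64/3.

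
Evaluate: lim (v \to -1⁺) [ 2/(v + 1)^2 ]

As v → -1⁺, (v + 1) → 0⁺, so (v + 1)^2 → 0⁺ and 2/(v + 1)^2 → ∞.

∞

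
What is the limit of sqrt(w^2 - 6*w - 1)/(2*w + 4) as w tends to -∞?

For large |w|, √(w^2 - 6*w - 1) ≈ √1·|w| and the denominator ≈ 2w.
Since w → −∞, |w| = −w, giving −√1/(2) = -1/2.

-1/2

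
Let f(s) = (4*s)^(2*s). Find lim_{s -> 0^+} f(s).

Base → 0⁺ and exponent → 0⁺: a 0^0 form.
Take logs: 2s·ln(4s). This is 0·(−∞); rewriting as ln(4s)/(1/(2s)) and applying L'Hôpital gives 0.
Hence the limit is e^0 = 1.

1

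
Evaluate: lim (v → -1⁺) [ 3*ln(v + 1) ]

-∞

As v → -1⁺, v + 1 → 0⁺ and ln(v + 1) → −∞.
Multiplying by 3 gives -∞.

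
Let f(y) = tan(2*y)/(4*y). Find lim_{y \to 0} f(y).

Substitution gives 0/0.
Since tan(u)/u → 1 as u → 0, tan(2y)/(2y) → 1 and the limit is 2/4 = 1/2.

1/2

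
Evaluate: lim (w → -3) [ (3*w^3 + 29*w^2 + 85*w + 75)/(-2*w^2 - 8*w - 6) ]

-2

Direct substitution gives 0/0, so factor. Both numerator and denominator have (w + 3) as a factor.
After cancelling, the expression reduces to (3*w^2 + 20*w + 25)/(-2*w - 2).
Substituting w = -3 gives -2.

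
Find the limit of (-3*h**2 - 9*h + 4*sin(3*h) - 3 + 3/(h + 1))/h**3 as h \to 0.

Substitution gives 0/0 (the numerator vanishes to order 3).
Expand each term to order h^3: the coefficient of h^3 in 4·sin(3h) is -18 and in 3·1/(1 + h) is -3.
Lower-order terms cancel with the polynomial part, so the numerator is (-21)·h^3 + o(h^3), and the limit is (-21)/(1) = -21.

-21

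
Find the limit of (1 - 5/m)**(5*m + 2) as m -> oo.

e^(-25)

The base → 1 and the exponent → ∞: a 1^∞ form.
Take logarithms: (5m + 2)·ln(1 - 5/m). Since ln(1+u) ~ u for small u, this behaves like (5m)·(-5/m) → -25.
So the limit is e^(-25).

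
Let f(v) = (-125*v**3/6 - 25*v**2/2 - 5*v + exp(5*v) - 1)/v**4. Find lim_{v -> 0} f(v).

Direct substitution gives 0/0.
Apply L'Hôpital: lim (-125*v^2/2 - 25*v + 5*e^(5*v) - 5)/(4*v^3), still 0/0.
Apply L'Hôpital: lim (-125*v + 25*e^(5*v) - 25)/(12*v^2), still 0/0.
Apply L'Hôpital: lim (125*e^(5*v) - 125)/(24*v), still 0/0.
After 4 applications of L'Hôpital's rule the quotient is (625*e^(5*v))/(24); substituting v = 0 gives 625/24.

625/24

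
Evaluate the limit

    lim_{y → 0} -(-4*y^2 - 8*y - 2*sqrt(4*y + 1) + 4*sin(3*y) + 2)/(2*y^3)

Substitution gives 0/0; apply L'Hôpital's rule 3 times.
After differentiating numerator and denominator 3 times the quotient is (-108*cos(3*y) - 48/(4*y + 1)^(5/2))/(-12); at y = 0 this is 13.

13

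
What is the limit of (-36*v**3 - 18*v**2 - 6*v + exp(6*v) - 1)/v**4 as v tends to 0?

54

Direct substitution gives 0/0.
Apply L'Hôpital: lim (-108*v^2 - 36*v + 6*e^(6*v) - 6)/(4*v^3), still 0/0.
Apply L'Hôpital: lim (-216*v + 36*e^(6*v) - 36)/(12*v^2), still 0/0.
Apply L'Hôpital: lim (216*e^(6*v) - 216)/(24*v), still 0/0.
After 4 applications of L'Hôpital's rule the quotient is (1296*e^(6*v))/(24); substituting v = 0 gives 54.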